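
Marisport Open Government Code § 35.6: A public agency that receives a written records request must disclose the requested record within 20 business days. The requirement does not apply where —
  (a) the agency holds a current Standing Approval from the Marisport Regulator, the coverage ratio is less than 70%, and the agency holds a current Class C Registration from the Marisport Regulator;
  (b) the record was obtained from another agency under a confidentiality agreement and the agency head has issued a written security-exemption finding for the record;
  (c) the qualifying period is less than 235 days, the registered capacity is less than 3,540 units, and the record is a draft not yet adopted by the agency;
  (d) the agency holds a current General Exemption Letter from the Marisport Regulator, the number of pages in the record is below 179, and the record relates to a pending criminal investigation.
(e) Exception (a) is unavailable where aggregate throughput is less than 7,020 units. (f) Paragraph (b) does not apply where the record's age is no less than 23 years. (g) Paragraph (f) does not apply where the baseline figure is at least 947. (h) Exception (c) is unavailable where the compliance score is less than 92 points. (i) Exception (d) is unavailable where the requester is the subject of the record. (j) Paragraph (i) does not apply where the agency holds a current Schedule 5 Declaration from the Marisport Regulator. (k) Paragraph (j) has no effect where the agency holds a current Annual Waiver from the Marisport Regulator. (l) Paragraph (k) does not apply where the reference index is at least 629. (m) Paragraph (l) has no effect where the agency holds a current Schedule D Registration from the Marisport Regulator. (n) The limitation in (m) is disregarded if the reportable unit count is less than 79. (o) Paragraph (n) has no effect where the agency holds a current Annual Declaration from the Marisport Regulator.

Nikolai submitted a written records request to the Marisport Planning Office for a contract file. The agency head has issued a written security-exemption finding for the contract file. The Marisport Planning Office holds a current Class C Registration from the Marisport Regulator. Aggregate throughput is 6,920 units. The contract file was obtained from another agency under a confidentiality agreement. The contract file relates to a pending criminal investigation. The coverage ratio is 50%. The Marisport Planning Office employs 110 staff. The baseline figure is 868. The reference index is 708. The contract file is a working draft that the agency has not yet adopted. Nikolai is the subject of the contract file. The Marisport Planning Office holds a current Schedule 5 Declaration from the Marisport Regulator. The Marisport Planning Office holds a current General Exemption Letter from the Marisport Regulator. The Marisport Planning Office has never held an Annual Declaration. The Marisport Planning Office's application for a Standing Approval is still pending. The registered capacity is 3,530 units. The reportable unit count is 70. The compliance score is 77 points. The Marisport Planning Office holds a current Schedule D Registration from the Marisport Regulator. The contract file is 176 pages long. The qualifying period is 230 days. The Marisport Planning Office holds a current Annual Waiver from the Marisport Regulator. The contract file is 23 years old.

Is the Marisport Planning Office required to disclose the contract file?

Exception (a) fails — the Standing Approval is not current.
All of (b)'s requirements are met (the contract file was obtained under a confidentiality agreement; a written security-exemption finding has been issued). However, paragraphs (f)–(g) must be considered: (f) applies — the record's age is 23 years, meeting the 23 years threshold. (g), which would lift (f), is not triggered — the baseline figure is 868, short of 947. So (b) is unavailable.
Exception (c): the qualifying period is 230 days, less than the 235 days limit; the registered capacity is 3,530 units, less than the 3,540 units limit; the contract file is an unadopted draft — every condition holds. Turning to paragraph (h): (h) operates against (c): the compliance score is 77 points, less than the 92 points limit. So (c) is unavailable.
Exception (d)'s conditions are all satisfied: a current General Exemption Letter is held; the number of pages in the record is 176, below the 179 limit; the contract file relates to a pending investigation. Applying paragraphs (i)–(o): (i) is engaged (Nikolai is the subject of the contract file), but is overridden by (j): (j) operates against (i): a current Schedule 5 Declaration is held. (k) is triggered (a current Annual Waiver is held), but yields to (l): (l) is engaged — the reference index is 708, meeting the 629 threshold. (m) operates (a current Schedule D Registration is held), but is overridden by (n): (n) applies — the reportable unit count is 70, less than the 79 limit. (o) is inapplicable (no current Annual Declaration is held), so (n) stands. So (d) applies.

No — exception (d) applies; the Marisport Planning Office is not required to disclose the contract file.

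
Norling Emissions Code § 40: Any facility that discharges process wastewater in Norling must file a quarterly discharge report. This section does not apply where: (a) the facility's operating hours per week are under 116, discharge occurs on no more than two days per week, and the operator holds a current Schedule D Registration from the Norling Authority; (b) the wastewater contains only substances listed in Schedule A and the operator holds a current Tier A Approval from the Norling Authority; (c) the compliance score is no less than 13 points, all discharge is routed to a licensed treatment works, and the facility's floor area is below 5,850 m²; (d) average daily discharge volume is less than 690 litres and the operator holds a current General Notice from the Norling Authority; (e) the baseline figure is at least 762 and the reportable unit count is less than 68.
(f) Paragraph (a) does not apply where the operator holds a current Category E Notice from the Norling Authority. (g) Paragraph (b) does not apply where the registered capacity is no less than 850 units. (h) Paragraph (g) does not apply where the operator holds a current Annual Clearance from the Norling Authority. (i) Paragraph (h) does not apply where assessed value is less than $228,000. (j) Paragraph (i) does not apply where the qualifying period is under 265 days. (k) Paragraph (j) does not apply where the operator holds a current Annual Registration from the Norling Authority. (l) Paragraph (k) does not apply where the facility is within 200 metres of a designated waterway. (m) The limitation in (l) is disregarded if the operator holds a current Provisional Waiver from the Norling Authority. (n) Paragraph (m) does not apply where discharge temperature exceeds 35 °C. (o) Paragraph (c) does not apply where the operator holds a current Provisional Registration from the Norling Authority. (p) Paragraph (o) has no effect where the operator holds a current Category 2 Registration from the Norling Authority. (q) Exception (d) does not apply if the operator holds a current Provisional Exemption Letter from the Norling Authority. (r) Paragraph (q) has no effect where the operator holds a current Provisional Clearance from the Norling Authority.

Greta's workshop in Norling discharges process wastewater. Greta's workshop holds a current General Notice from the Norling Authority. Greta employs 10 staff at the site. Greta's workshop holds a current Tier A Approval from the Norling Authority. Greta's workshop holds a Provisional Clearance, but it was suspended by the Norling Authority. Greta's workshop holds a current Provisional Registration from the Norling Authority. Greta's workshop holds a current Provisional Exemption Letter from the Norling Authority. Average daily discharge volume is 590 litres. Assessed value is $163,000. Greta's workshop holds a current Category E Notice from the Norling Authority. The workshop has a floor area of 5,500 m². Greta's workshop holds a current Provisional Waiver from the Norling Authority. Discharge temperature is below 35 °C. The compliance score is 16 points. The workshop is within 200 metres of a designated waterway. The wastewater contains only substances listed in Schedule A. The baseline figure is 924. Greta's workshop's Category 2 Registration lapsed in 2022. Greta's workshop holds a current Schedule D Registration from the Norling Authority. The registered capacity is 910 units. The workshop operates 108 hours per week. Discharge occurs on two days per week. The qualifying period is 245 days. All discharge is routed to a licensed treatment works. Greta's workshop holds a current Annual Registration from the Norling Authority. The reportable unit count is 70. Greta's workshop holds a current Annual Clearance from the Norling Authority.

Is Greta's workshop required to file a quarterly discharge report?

Yes — Greta's workshop must file a quarterly discharge report.

Exception (a): the facility's operating hours per week are 108, under the 116 limit; discharge occurs on no more than two days per week; a current Schedule D Registration is held — every condition holds. But applying paragraph (f): (f) operates against (a): a current Category E Notice is held. So (a) is unavailable.
All of (b)'s requirements are met (the wastewater is Schedule-A-only; a current Tier A Approval is held). But applying paragraphs (g)–(n): (g) applies — the registered capacity is 910 units, meeting the 850 units threshold. (h) is triggered (a current Annual Clearance is held), but is displaced by (i): (i) operates — assessed value is $163,000, less than the $228,000 limit. (j) applies (the qualifying period is 245 days, under the 265 days limit), but is overridden by (k): (k) operates against (j): a current Annual Registration is held. (l) is triggered (the workshop is within 200 m of a designated waterway), but is itself disapplied by (m): (m) is engaged — a current Provisional Waiver is held. (n) is inapplicable (discharge temperature is below 35 °C), so (m) stands. (b) is therefore removed.
Exception (c)'s conditions are all satisfied: the compliance score is 16 points, meeting the 13 points threshold; discharge is routed to a licensed treatment works; the facility's floor area is 5,500 m², below the 5,850 m² limit. Turning to paragraphs (o)–(p): (o) operates against (c): a current Provisional Registration is held. (p) is not engaged (there is no Category 2 Registration in force), so (o) stands. So (c) is unavailable.
All of (d)'s requirements are met (average daily discharge volume is 590 litres, less than the 690 litres limit; a current General Notice is held). Turning to paragraphs (q)–(r): (q) operates against (d): a current Provisional Exemption Letter is held. (r) is not triggered (the Provisional Clearance is not current), so (q) stands. (d) is therefore removed.
Exception (e) requires that the reportable unit count is less than 68; but the reportable unit count is 70, not less than 68, so (e) is unavailable.
None of the exceptions is available; § 40 applies in full.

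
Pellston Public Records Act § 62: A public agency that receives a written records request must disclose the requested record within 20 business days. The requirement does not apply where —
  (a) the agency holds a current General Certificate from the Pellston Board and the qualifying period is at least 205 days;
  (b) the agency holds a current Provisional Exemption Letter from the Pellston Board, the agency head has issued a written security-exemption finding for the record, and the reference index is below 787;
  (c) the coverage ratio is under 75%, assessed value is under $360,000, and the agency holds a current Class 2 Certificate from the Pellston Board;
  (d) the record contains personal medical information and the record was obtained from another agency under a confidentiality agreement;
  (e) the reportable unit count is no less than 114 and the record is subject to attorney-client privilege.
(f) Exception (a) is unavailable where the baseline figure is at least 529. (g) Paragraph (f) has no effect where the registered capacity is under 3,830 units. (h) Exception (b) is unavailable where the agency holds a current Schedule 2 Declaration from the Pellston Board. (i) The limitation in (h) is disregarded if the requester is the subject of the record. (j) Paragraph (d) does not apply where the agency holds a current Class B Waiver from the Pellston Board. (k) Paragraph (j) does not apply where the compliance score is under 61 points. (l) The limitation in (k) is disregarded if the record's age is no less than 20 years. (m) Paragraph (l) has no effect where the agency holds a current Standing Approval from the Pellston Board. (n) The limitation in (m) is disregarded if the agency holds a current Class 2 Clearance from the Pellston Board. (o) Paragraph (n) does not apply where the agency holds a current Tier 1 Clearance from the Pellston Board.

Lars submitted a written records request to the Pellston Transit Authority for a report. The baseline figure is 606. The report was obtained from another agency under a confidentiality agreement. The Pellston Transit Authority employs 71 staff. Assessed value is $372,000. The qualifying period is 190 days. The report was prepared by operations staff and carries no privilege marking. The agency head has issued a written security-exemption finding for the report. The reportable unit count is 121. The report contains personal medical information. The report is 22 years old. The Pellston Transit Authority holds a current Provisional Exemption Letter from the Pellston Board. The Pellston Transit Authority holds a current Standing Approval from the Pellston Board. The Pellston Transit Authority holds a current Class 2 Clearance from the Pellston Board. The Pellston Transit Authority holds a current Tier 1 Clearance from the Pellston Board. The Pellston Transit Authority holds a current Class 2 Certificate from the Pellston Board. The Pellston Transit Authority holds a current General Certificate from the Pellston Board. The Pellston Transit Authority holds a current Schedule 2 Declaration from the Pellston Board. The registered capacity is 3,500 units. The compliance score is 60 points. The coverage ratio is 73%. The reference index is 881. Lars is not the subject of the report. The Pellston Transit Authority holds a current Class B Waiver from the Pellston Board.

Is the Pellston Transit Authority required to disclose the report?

No — exception (d) applies; the Pellston Transit Authority is not required to disclose the report.

Exception (a) fails — the qualifying period is 190 days, short of 205 days.
Exception (b) fails — the reference index is 881, not below 787.
Exception (c) fails — assessed value is $372,000, not under $360,000.
All of (d)'s requirements are met (the report contains personal medical information; the report was obtained under a confidentiality agreement). Considering the limiting provisions: (j) would limit (d) — a current Class B Waiver is held — but (k) sets (j) aside: (k) operates against (j): the compliance score is 60 points, under the 61 points limit. (l) applies (the record's age is 22 years, meeting the 20 years threshold), but yields to (m): (m) is engaged — a current Standing Approval is held. (n) would limit (m) — a current Class 2 Clearance is held — but (o) sets (n) aside: (o) operates against (n): a current Tier 1 Clearance is held. Exception (d) stands.
Exception (e) fails — the report carries no privilege marking.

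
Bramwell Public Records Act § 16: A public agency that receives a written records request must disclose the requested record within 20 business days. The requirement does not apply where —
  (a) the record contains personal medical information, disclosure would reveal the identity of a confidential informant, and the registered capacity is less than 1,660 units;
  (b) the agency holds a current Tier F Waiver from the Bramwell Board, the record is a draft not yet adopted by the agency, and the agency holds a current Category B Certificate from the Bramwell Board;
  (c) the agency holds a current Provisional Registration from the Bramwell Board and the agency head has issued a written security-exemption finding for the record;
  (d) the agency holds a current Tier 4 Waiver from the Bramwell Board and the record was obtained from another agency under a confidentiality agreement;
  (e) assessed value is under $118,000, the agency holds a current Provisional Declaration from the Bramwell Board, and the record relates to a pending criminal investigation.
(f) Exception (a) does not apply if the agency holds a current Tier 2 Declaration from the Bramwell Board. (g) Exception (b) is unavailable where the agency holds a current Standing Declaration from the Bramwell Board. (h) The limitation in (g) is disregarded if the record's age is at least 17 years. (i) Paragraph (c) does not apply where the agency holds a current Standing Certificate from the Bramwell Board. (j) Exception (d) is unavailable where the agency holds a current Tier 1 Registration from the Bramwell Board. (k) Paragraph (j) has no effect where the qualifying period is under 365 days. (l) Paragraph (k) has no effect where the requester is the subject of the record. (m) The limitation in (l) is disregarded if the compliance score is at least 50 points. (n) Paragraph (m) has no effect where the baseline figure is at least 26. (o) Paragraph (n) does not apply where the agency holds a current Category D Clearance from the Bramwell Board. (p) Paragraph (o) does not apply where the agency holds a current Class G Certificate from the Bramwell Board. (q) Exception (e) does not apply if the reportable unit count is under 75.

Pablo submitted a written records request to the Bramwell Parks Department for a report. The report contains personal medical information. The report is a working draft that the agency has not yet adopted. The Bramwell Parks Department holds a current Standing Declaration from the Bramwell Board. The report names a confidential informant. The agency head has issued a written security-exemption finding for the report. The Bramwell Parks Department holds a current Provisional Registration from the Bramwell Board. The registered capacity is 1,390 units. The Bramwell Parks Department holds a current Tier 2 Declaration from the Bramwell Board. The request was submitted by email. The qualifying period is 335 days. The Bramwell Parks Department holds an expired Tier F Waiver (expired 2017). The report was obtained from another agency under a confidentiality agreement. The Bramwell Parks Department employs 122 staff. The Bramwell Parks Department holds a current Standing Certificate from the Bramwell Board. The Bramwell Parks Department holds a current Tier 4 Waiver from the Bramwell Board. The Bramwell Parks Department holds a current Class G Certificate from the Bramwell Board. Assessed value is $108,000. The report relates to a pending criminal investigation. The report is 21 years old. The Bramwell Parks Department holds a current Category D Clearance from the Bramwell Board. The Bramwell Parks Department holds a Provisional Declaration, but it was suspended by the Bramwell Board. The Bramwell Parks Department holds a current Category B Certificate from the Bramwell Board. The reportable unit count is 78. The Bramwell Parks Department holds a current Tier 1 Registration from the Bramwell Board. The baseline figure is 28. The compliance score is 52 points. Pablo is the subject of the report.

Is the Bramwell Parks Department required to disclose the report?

Yes — the Bramwell Parks Department must disclose the report.

Exception (a): the report contains personal medical information; the report names a confidential informant; the registered capacity is 1,390 units, less than the 1,660 units limit — every condition holds. But: (f) is engaged — a current Tier 2 Declaration is held. Exception (a) does not apply.
Exception (b) does not apply: the Tier F Waiver is not current.
Exception (c) is satisfied on its face — a current Provisional Registration is held; a written security-exemption finding has been issued. Turning to paragraph (i): (i) operates against (c): a current Standing Certificate is held. Exception (c) does not apply.
All of (d)'s requirements are met (a current Tier 4 Waiver is held; the report was obtained under a confidentiality agreement). But applying paragraphs (j)–(p): (j) operates against (d): a current Tier 1 Registration is held. (k) operates (the qualifying period is 335 days, under the 365 days limit), but is displaced by (l): (l) operates against (k): Pablo is the subject of the report. (m) would limit (l) — the compliance score is 52 points, meeting the 50 points threshold — but (n) sets (m) aside: (n) operates against (m): the baseline figure is 28, meeting the 26 threshold. (o) would limit (n) — a current Category D Clearance is held — but (p) sets (o) aside: (p) is triggered — a current Class G Certificate is held. (d) is therefore removed.
Exception (e) requires that the agency holds a current Provisional Declaration from the Bramwell Board; but no current Provisional Declaration is held, so (e) is unavailable.
No exception displaces § 16.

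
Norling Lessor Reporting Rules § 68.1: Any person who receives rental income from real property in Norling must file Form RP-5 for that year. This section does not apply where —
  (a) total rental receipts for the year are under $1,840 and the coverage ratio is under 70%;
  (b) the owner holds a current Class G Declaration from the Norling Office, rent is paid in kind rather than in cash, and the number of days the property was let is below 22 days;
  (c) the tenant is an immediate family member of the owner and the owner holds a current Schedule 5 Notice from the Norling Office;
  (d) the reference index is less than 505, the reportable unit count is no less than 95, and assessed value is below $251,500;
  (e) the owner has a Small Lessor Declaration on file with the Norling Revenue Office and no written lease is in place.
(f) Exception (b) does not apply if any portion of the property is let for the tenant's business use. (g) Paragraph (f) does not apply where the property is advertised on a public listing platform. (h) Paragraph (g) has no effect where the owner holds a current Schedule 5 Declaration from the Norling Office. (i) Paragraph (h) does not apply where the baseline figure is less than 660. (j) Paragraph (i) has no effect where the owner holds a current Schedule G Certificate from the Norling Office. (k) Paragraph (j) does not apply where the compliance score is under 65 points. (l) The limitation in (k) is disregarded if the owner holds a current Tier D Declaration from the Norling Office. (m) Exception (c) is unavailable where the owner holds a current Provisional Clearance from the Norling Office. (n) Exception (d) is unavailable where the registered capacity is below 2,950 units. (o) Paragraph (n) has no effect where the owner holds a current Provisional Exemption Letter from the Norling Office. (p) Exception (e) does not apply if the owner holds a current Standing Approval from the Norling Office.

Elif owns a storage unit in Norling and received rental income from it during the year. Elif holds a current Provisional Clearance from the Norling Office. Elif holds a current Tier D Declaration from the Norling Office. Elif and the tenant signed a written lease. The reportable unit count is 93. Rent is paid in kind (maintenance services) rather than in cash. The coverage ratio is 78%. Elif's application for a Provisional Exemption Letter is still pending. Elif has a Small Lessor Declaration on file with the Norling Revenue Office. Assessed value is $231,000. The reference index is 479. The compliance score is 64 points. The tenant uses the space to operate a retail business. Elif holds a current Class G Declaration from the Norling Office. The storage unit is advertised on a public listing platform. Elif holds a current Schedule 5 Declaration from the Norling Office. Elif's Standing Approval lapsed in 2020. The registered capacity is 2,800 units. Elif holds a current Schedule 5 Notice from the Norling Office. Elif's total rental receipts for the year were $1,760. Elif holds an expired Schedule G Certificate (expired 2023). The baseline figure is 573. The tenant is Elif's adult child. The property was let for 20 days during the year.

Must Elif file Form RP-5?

No — exception (b) applies; Elif is not required to file Form RP-5.

Exception (a) does not apply: the coverage ratio is 78%, not under 70%.
Exception (b) is satisfied on its face — a current Class G Declaration is held; rent is paid in kind; the number of days the property was let is 20 days, below the 22 days limit. Under paragraphs (f)–(l): (f) would limit (b) — the space is let for business use — but (g) sets (f) aside: (g) is triggered — the property is publicly advertised. (h) would limit (g) — a current Schedule 5 Declaration is held — but (i) sets (h) aside: (i) is triggered — the baseline figure is 573, less than the 660 limit. (j), which would lift (i), does not operate here — the Schedule G Certificate is not current. So (b) applies.
Exception (c) is satisfied on its face — the tenant is an immediate family member; a current Schedule 5 Notice is held. But: (m) is engaged — a current Provisional Clearance is held. (c) is therefore removed.
Exception (d) fails — the reportable unit count is 93, short of 95.
Exception (e) does not apply: a written lease is in place.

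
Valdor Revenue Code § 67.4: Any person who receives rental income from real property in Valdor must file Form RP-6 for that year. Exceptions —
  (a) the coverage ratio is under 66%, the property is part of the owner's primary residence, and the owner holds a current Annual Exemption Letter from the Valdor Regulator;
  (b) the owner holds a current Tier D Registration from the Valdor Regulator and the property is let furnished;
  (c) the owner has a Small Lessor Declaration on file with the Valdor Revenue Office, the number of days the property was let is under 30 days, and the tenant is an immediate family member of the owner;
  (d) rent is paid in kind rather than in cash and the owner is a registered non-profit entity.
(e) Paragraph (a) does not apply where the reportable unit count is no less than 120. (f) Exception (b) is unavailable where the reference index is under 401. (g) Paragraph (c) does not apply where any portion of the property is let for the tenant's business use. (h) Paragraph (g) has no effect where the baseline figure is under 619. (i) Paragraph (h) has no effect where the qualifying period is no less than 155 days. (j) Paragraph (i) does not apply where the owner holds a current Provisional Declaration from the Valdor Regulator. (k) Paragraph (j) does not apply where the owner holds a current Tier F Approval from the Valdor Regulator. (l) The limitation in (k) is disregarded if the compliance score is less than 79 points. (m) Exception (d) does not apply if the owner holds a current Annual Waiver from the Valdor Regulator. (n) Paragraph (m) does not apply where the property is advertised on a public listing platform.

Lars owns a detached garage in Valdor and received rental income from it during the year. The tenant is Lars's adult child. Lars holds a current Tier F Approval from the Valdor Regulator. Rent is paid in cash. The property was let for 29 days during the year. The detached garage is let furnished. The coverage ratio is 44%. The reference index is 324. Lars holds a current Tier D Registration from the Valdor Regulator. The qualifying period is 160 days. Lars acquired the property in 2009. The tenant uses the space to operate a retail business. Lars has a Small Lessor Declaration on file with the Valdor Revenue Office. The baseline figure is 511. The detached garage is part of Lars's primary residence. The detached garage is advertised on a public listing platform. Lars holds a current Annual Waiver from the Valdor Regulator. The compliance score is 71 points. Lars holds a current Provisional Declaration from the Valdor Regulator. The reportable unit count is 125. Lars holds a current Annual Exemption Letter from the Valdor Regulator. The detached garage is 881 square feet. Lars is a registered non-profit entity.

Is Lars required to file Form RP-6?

No — exception (c) applies; Lars is not required to file Form RP-6.

All of (a)'s requirements are met (the coverage ratio is 44%, under the 66% limit; the detached garage is part of the primary residence; a current Annual Exemption Letter is held). But applying paragraph (e): (e) operates against (a): the reportable unit count is 125, meeting the 120 threshold. So (a) is unavailable.
Exception (b)'s conditions are all satisfied: a current Tier D Registration is held; the property is let furnished. However, paragraph (f) must be considered: (f) operates against (b): the reference index is 324, under the 401 limit. So (b) is unavailable.
All of (c)'s requirements are met (a Small Lessor Declaration is on file; the number of days the property was let is 29 days, under the 30 days limit; the tenant is an immediate family member). Applying paragraphs (g)–(l): (g) operates (the space is let for business use), but is overridden by (h): (h) is triggered — the baseline figure is 511, under the 619 limit. (i) is triggered (the qualifying period is 160 days, meeting the 155 days threshold), but yields to (j): (j) operates against (i): a current Provisional Declaration is held. (k) would limit (j) — a current Tier F Approval is held — but (l) sets (k) aside: (l) operates against (k): the compliance score is 71 points, less than the 79 points limit. Exception (c) stands.
Exception (d) does not apply: rent is paid in cash.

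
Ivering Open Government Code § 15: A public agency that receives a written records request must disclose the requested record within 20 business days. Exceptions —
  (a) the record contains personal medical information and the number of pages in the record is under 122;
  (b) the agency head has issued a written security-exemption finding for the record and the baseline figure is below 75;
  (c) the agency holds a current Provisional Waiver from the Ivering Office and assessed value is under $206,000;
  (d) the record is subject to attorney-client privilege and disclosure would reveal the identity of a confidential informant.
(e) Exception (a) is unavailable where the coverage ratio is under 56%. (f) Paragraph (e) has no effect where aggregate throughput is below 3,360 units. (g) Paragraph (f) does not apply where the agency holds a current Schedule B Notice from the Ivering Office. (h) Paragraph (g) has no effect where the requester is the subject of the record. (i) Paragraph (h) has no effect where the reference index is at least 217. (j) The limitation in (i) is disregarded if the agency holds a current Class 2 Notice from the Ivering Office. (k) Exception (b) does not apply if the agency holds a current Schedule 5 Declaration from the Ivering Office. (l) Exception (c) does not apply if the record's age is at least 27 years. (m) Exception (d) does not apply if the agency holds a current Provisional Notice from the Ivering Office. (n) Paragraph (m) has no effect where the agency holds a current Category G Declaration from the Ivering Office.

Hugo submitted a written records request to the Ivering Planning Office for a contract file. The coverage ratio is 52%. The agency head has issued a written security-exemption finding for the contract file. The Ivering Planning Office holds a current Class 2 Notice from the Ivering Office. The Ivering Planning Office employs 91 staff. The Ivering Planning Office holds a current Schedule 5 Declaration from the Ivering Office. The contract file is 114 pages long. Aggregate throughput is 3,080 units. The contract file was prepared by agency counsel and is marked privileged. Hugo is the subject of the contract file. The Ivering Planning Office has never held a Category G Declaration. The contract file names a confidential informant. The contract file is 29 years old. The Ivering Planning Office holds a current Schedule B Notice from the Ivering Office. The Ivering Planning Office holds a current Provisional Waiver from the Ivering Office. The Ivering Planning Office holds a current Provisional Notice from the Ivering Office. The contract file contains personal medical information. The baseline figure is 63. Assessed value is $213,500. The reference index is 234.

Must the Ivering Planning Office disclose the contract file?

Exception (a)'s conditions are all satisfied: the contract file contains personal medical information; the number of pages in the record is 114, under the 122 limit. Under paragraphs (e)–(j): (e) would limit (a) — the coverage ratio is 52%, under the 56% limit — but (f) sets (e) aside: (f) operates against (e): aggregate throughput is 3,080 units, below the 3,360 units limit. (g) would limit (f) — a current Schedule B Notice is held — but (h) sets (g) aside: (h) operates against (g): Hugo is the subject of the contract file. (i) is engaged (the reference index is 234, meeting the 217 threshold), but yields to (j): (j) is triggered — a current Class 2 Notice is held. So (a) applies.
Exception (b) is satisfied on its face — a written security-exemption finding has been issued; the baseline figure is 63, below the 75 limit. But applying paragraph (k): (k) applies — a current Schedule 5 Declaration is held. Exception (b) does not apply.
Exception (c) fails — assessed value is $213,500, not under $206,000.
Exception (d) is satisfied on its face — the contract file is privileged; the contract file names a confidential informant. But: (m) is engaged — a current Provisional Notice is held. (n) does not operate here (there is no Category G Declaration in force), so (m) stands. Exception (d) does not apply.

No — exception (a) applies; the Ivering Planning Office is not required to disclose the contract file.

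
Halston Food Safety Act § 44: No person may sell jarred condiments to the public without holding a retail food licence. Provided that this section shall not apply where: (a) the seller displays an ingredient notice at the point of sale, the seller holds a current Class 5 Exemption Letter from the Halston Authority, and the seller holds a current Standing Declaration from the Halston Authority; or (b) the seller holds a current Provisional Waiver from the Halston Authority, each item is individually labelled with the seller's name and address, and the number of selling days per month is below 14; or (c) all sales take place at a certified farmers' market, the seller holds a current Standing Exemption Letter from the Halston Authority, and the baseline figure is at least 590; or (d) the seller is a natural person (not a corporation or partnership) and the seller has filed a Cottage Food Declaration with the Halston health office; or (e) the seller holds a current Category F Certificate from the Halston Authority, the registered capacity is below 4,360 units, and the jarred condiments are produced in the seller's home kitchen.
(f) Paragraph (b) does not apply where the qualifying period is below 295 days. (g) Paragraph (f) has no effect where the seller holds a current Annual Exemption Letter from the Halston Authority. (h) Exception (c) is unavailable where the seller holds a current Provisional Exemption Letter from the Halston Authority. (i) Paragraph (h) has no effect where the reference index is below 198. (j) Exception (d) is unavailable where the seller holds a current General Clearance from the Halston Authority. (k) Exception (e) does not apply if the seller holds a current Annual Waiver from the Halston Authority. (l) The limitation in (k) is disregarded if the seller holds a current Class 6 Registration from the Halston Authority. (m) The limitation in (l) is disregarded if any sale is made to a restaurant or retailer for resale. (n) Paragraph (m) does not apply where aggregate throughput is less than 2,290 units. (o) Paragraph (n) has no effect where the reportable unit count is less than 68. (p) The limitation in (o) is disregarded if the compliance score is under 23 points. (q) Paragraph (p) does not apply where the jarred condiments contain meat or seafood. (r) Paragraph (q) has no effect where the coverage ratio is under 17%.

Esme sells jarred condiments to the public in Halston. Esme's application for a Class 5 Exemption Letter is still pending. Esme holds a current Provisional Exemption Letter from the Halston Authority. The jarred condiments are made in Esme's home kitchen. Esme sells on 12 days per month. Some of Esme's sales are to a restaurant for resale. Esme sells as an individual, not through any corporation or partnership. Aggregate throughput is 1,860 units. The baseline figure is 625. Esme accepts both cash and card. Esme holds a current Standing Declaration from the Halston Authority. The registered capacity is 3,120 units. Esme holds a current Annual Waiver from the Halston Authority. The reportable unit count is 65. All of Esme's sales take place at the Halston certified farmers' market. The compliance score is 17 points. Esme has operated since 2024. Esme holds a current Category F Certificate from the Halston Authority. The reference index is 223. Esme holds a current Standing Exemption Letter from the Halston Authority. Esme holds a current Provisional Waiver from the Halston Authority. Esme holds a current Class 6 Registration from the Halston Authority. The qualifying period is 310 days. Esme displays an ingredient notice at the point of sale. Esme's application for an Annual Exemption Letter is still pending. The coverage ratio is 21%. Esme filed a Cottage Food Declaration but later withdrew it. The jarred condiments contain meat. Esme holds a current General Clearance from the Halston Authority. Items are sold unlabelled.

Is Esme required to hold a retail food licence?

Yes — Esme must hold a retail food licence.

Exception (a) does not apply: the Class 5 Exemption Letter is not current.
Exception (b) requires that each item is individually labelled with the seller's name and address; but items are sold unlabelled, so (b) is unavailable.
Exception (c) is satisfied on its face — all sales are at a certified farmers' market; a current Standing Exemption Letter is held; the baseline figure is 625, meeting the 590 threshold. But: (h) is engaged — a current Provisional Exemption Letter is held. (i) is inapplicable (the reference index is 223, not below 198), so (h) stands. So (c) is unavailable.
Exception (d) requires that the seller has filed a Cottage Food Declaration with the Halston health office; but the Cottage Food Declaration was withdrawn, so (d) is unavailable.
Exception (e)'s conditions are all satisfied: a current Category F Certificate is held; the registered capacity is 3,120 units, below the 4,360 units limit; the jarred condiments are home-kitchen produced. However, paragraphs (k)–(r) must be considered: (k) operates against (e): a current Annual Waiver is held. (l) would limit (k) — a current Class 6 Registration is held — but (m) sets (l) aside: (m) operates — some sales are to a restaurant for resale. (n) would limit (m) — aggregate throughput is 1,860 units, less than the 2,290 units limit — but (o) sets (n) aside: (o) is engaged — the reportable unit count is 65, less than the 68 limit. (p) applies (the compliance score is 17 points, under the 23 points limit), but is overridden by (q): (q) is triggered — the jarred condiments contain meat. (r), which would lift (q), is not engaged — the coverage ratio is 21%, not under 17%. So (e) is unavailable.
No exception is made out. Esme falls within the general rule.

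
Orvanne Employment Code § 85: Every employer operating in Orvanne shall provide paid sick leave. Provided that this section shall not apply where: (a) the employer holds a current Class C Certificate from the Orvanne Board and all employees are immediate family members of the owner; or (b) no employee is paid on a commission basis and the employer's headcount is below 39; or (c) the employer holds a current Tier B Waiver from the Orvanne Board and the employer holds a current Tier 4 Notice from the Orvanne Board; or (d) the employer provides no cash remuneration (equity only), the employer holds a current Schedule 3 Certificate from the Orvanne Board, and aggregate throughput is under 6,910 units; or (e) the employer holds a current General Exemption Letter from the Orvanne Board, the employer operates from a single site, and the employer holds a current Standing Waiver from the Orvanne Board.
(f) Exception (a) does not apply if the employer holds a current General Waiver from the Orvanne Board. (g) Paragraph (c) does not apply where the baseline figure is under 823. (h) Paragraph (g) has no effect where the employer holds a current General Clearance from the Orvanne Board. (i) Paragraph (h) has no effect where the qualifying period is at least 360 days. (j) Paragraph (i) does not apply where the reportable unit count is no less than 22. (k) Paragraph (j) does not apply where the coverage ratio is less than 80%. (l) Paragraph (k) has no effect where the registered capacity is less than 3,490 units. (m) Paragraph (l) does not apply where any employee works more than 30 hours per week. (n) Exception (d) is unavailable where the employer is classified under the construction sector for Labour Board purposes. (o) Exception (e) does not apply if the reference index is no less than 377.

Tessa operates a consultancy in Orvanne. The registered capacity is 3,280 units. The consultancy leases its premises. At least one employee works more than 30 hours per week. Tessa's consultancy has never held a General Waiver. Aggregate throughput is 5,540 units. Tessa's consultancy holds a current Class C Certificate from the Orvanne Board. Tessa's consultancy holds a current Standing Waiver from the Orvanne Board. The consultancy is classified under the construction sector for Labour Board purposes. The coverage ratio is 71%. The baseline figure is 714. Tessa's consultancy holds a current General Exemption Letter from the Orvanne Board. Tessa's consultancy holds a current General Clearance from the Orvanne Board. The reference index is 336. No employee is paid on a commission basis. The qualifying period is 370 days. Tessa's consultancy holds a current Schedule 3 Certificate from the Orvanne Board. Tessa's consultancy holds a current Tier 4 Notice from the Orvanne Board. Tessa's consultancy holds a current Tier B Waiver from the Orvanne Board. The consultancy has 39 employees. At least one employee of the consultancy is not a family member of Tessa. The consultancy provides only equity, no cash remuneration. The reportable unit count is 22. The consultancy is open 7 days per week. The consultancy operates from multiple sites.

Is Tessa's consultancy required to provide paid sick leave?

Yes — Tessa's consultancy must provide paid sick leave.

Exception (a) requires that all employees are immediate family members of the owner; but at least one employee is not a family member, so (a) is unavailable.
Exception (b) requires that the employer's headcount is below 39; but the employer's headcount is 39, not below 39, so (b) is unavailable.
Exception (c) is satisfied on its face — a current Tier B Waiver is held; a current Tier 4 Notice is held. Turning to paragraphs (g)–(m): (g) operates against (c): the baseline figure is 714, under the 823 limit. (h) operates (a current General Clearance is held), but is itself disapplied by (i): (i) operates against (h): the qualifying period is 370 days, meeting the 360 days threshold. (j) would limit (i) — the reportable unit count is 22, meeting the 22 threshold — but (k) sets (j) aside: (k) operates — the coverage ratio is 71%, less than the 80% limit. (l) would limit (k) — the registered capacity is 3,280 units, less than the 3,490 units limit — but (m) sets (l) aside: (m) operates against (l): at least one employee exceeds 30 hours/week. So (c) is unavailable.
Exception (d)'s conditions are all satisfied: remuneration is equity-only; a current Schedule 3 Certificate is held; aggregate throughput is 5,540 units, under the 6,910 units limit. But applying paragraph (n): (n) operates against (d): the consultancy is classified under the construction sector. Exception (d) does not apply.
Exception (e) fails — the employer operates from multiple sites.
No exception displaces § 85.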